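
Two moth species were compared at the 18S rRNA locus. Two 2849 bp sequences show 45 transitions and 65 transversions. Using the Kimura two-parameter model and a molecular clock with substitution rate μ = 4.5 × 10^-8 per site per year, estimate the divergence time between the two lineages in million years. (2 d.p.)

P = 45/2849 ≈ 0.015795 and Q = 65/2849 ≈ 0.022815.
Under the Kimura two-parameter model, d = −½ ln(1 − 2P − Q) − ¼ ln(1 − 2Q).
1 − 2P − Q = 0.945595, giving −½ ln(0.945595) = 0.027970.
1 − 2Q = 0.95437, giving −¼ ln(0.95437) = 0.011676.
d = 0.027970 + 0.011676 = 0.039646.
Under a molecular clock d = 2μt, so t = d/(2μ) = 0.039646 / (2 × 4.5 × 10^-8) = 0.44 million years.

0.44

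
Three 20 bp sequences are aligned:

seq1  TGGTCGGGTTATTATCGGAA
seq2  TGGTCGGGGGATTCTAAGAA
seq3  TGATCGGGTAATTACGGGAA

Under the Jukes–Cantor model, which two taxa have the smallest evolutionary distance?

seq1–seq2: 5/20 differ, p = 0.250, d = 0.304.
seq1–seq3: 4/20 differ, p = 0.200, d = 0.233.
seq2–seq3: 7/20 differ, p = 0.350, d = 0.471.
The smallest distance is between seq1 and seq3.

seq1 and seq3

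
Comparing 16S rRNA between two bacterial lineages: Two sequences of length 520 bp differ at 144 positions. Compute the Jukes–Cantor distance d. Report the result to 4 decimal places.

p = 144/520 ≈ 0.276923.
d = −(3/4) ln(1 − 4p/3) = −0.75 ln(1 − 0.369231) = −0.75 ln(0.630769)
  = −0.75 × (-0.460816) = 0.345612 substitutions/site.

0.3456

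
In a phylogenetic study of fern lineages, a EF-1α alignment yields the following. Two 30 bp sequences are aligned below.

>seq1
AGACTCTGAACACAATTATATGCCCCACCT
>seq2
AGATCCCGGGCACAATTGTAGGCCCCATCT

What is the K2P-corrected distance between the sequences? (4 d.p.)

Of 30 sites, 7 differences are transitions and 1 are transversions, so P = 7/30 ≈ 0.233333 and Q = 1/30 ≈ 0.033333.
Under the Kimura two-parameter model, d = −½ ln(1 − 2P − Q) − ¼ ln(1 − 2Q).
1 − 2P − Q = 0.500001, giving −½ ln(0.500001) = 0.346573.
1 − 2Q = 0.933334, giving −¼ ln(0.933334) = 0.017248.
d = 0.346573 + 0.017248 = 0.363821.

0.3638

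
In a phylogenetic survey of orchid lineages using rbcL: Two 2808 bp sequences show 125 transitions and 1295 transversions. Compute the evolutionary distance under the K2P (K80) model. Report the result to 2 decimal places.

P = 125/2808 ≈ 0.044516 and Q = 1295/2808 ≈ 0.461182.
Under the Kimura two-parameter model, d = −½ ln(1 − 2P − Q) − ¼ ln(1 − 2Q).
1 − 2P − Q = 0.449786, giving −½ ln(0.449786) = 0.399492.
1 − 2Q = 0.077636, giving −¼ ln(0.077636) = 0.638931.
d = 0.399492 + 0.638931 = 1.038423.

1.04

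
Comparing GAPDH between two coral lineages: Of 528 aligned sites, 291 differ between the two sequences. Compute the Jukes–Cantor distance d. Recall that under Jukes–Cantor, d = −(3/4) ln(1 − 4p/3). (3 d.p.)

0.996

p = 291/528 ≈ 0.551136.
d = −(3/4) ln(1 − 4p/3) = −0.75 ln(1 − 0.734848) = −0.75 ln(0.265152)
  = −0.75 × (-1.327452) = 0.995589 substitutions/site.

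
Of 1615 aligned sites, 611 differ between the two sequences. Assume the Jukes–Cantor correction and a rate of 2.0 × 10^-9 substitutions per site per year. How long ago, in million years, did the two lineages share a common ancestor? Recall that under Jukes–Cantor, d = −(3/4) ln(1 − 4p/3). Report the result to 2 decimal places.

131.64

p = 611/1615 ≈ 0.378328.
d = −(3/4) ln(1 − 4p/3) = −0.75 ln(1 − 0.504437) = −0.75 ln(0.495563)
  = −0.75 × (-0.702061) = 0.526546 substitutions/site.
Under a molecular clock d = 2μt, so t = d/(2μ) = 0.526546 / (2 × 2.0 × 10^-9) = 131.64 million years.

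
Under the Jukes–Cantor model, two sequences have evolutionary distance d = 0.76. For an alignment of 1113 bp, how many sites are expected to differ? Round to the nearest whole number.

Invert JC69: p = (3/4)(1 − e^(−4d/3)) = 0.75 × (1 − e^(-1.013333)) = 0.75 × (1 − 0.363007) = 0.477745.
Expected differing sites = pL ≈ 0.477745 × 1113 = 531.730185 ≈ 532.

532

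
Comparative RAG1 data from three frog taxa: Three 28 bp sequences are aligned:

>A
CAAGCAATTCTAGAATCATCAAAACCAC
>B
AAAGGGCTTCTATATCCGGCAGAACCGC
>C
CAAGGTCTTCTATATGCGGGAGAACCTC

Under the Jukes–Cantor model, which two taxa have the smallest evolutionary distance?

B and C

A–B: 11/28 differ, p = 0.393, d = 0.556.
A–C: 11/28 differ, p = 0.393, d = 0.556.
B–C: 5/28 differ, p = 0.179, d = 0.204.
The smallest distance is between B and C.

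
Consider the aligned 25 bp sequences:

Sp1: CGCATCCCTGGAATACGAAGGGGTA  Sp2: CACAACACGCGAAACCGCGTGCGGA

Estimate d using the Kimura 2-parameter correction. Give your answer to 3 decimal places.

Of 25 sites, 2 differences are transitions and 10 are transversions, so P = 2/25 = 0.08 and Q = 10/25 = 0.4.
Under the Kimura two-parameter model, d = −½ ln(1 − 2P − Q) − ¼ ln(1 − 2Q).
1 − 2P − Q = 0.44, giving −½ ln(0.44) = 0.410490.
1 − 2Q = 0.2, giving −¼ ln(0.2) = 0.402359.
d = 0.410490 + 0.402359 = 0.812849.

0.813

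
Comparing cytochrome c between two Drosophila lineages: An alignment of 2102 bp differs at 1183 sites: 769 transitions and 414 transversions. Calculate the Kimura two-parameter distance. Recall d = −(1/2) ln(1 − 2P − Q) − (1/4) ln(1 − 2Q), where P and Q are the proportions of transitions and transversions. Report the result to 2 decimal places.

P = 769/2102 ≈ 0.365842 and Q = 414/2102 ≈ 0.196955.
Under the Kimura two-parameter model, d = −½ ln(1 − 2P − Q) − ¼ ln(1 − 2Q).
1 − 2P − Q = 0.071361, giving −½ ln(0.071361) = 1.320002.
1 − 2Q = 0.60609, giving −¼ ln(0.60609) = 0.125182.
d = 1.320002 + 0.125182 = 1.445184.

1.45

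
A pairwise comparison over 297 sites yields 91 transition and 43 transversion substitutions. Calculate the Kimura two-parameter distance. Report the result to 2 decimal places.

0.79

P = 91/297 ≈ 0.306397 and Q = 43/297 ≈ 0.144781.
Under the Kimura two-parameter model, d = −½ ln(1 − 2P − Q) − ¼ ln(1 − 2Q).
1 − 2P − Q = 0.242425, giving −½ ln(0.242425) = 0.708531.
1 − 2Q = 0.710438, giving −¼ ln(0.710438) = 0.085468.
d = 0.708531 + 0.085468 = 0.793999.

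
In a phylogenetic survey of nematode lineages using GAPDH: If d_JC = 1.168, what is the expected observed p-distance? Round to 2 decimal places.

p = (3/4)(1 − e^(−4d/3)) = 0.75 × (1 − e^(-1.557333)) = 0.75 × (1 − 0.210697) = 0.591977.

0.59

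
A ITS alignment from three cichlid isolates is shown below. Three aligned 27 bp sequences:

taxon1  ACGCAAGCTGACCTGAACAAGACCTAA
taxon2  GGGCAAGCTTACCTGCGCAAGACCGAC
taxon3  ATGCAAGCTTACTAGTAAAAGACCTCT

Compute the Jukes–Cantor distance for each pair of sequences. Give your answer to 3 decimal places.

taxon1–taxon2: 7/27 sites differ → p ≈ 0.259259, d = −0.75 ln(1 − 0.345679) = 0.318118 ≈ 0.318.
taxon1–taxon3: 8/27 sites differ → p ≈ 0.296296, d = −0.75 ln(1 − 0.395061) = 0.376971 ≈ 0.377.
taxon2–taxon3: 10/27 sites differ → p ≈ 0.37037, d = −0.75 ln(1 − 0.493827) = 0.510658 ≈ 0.511.

d(taxon1,taxon2) = 0.318, d(taxon1,taxon3) = 0.377, d(taxon2,taxon3) = 0.511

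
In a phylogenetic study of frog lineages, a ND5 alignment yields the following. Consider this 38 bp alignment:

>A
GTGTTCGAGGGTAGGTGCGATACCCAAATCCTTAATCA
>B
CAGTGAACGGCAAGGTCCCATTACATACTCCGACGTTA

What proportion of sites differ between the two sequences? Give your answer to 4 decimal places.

The sequences differ at 20 of 38 positions.
p = 20/38 = 0.526315… ≈ 0.5263 (to 4 d.p.).

0.5263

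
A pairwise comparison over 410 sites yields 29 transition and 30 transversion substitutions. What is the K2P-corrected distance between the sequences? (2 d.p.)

P = 29/410 ≈ 0.070732 and Q = 30/410 ≈ 0.073171.
Under the Kimura two-parameter model, d = −½ ln(1 − 2P − Q) − ¼ ln(1 − 2Q).
1 − 2P − Q = 0.785365, giving −½ ln(0.785365) = 0.120803.
1 − 2Q = 0.853658, giving −¼ ln(0.853658) = 0.039556.
d = 0.120803 + 0.039556 = 0.160359.

0.16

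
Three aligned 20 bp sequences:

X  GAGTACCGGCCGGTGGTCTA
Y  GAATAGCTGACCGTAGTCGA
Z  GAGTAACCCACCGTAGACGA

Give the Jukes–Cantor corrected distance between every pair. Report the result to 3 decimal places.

X–Y: 7/20 sites differ → p = 0.35, d = −0.75 ln(1 − 0.466667) = 0.471457 ≈ 0.471.
X–Z: 8/20 sites differ → p = 0.4, d = −0.75 ln(1 − 0.533333) = 0.571605 ≈ 0.572.
Y–Z: 5/20 sites differ → p = 0.25, d = −0.75 ln(1 − 0.333333) = 0.304098 ≈ 0.304.

d(X,Y) = 0.471, d(X,Z) = 0.572, d(Y,Z) = 0.304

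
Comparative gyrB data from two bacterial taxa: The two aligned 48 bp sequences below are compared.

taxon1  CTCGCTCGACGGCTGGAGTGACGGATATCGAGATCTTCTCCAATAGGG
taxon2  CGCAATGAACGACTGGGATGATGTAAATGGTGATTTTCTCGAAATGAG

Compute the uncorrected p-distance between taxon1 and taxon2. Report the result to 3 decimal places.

0.375

The sequences differ at 18 of 48 positions.
p = 18/48 = 0.375.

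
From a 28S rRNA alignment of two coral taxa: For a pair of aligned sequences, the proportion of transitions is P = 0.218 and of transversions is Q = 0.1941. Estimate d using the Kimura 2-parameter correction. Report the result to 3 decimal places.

Under the Kimura two-parameter model, d = −½ ln(1 − 2P − Q) − ¼ ln(1 − 2Q).
1 − 2P − Q = 0.3699, giving −½ ln(0.3699) = 0.497261.
1 − 2Q = 0.6118, giving −¼ ln(0.6118) = 0.122837.
d = 0.497261 + 0.122837 = 0.620098.

0.620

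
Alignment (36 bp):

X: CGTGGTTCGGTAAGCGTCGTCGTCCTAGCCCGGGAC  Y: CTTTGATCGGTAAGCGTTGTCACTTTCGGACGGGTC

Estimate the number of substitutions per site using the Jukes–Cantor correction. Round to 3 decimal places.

0.441

The sequences differ at 12 of 36 sites, so p = 12/36 ≈ 0.333333.
d = −(3/4) ln(1 − 4p/3) = −0.75 ln(1 − 0.444444) = −0.75 ln(0.555556)
  = −0.75 × (-0.587786) = 0.440840 substitutions/site.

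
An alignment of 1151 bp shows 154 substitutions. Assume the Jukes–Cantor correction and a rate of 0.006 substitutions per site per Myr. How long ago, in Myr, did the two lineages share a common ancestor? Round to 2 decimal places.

p = 154/1151 ≈ 0.133797.
d = −(3/4) ln(1 − 4p/3) = −0.75 ln(1 − 0.178396) = −0.75 ln(0.821604)
  = −0.75 × (-0.196497) = 0.147373 substitutions/site.
Under a molecular clock d = 2μt, so t = d/(2μ) = 0.147373 / (2 × 0.006) = 12.28 Myr.

12.28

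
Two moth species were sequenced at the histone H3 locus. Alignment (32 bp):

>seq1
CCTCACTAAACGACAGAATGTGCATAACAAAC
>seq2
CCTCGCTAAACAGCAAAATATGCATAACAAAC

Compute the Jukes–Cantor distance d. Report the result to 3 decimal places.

The sequences differ at 5 of 32 sites (5, 12, 13, 16, 20), so p = 5/32 = 0.15625.
d = −(3/4) ln(1 − 4p/3) = −0.75 ln(1 − 0.208333) = −0.75 ln(0.791667)
  = −0.75 × (-0.233614) = 0.175211 substitutions/site.

0.175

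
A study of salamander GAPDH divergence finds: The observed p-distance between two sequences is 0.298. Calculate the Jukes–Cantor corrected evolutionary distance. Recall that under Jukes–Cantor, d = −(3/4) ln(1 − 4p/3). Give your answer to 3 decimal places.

0.380

d = −(3/4) ln(1 − 4p/3) = −0.75 ln(1 − 0.397333) = −0.75 ln(0.602667)
  = −0.75 × (-0.506390) = 0.379793 substitutions/site.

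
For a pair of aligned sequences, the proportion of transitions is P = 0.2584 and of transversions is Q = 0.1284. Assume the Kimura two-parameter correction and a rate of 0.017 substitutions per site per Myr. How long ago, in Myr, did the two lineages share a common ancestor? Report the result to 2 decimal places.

Under the Kimura two-parameter model, d = −½ ln(1 − 2P − Q) − ¼ ln(1 − 2Q).
1 − 2P − Q = 0.3548, giving −½ ln(0.3548) = 0.518101.
1 − 2Q = 0.7432, giving −¼ ln(0.7432) = 0.074198.
d = 0.518101 + 0.074198 = 0.592299.
Under a molecular clock d = 2μt, so t = d/(2μ) = 0.592299 / (2 × 0.017) = 17.42 Myr.

17.42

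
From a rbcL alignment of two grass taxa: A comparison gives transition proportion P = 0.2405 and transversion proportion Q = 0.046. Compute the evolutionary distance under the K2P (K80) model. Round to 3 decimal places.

0.398

Under the Kimura two-parameter model, d = −½ ln(1 − 2P − Q) − ¼ ln(1 − 2Q).
1 − 2P − Q = 0.473, giving −½ ln(0.473) = 0.374330.
1 − 2Q = 0.908, giving −¼ ln(0.908) = 0.024128.
d = 0.374330 + 0.024128 = 0.398458.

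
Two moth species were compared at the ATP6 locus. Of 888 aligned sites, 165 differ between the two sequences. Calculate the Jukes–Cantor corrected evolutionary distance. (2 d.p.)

p = 165/888 ≈ 0.185811.
d = −(3/4) ln(1 − 4p/3) = −0.75 ln(1 − 0.247748) = −0.75 ln(0.752252)
  = −0.75 × (-0.284684) = 0.213513 substitutions/site.

0.21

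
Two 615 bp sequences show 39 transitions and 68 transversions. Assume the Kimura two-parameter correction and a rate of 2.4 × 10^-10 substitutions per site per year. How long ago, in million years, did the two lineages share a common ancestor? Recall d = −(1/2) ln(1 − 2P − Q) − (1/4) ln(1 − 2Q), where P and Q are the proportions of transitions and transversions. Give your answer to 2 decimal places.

412.48

P = 39/615 ≈ 0.063415 and Q = 68/615 ≈ 0.110569.
Under the Kimura two-parameter model, d = −½ ln(1 − 2P − Q) − ¼ ln(1 − 2Q).
1 − 2P − Q = 0.762601, giving −½ ln(0.762601) = 0.135510.
1 − 2Q = 0.778862, giving −¼ ln(0.778862) = 0.062480.
d = 0.135510 + 0.062480 = 0.197990.
Under a molecular clock d = 2μt, so t = d/(2μ) = 0.197990 / (2 × 2.4 × 10^-10) = 412.48 million years.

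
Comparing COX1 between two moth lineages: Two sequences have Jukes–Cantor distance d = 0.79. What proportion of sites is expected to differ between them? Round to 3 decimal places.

p = (3/4)(1 − e^(−4d/3)) = 0.75 × (1 − e^(-1.053333)) = 0.75 × (1 − 0.348773) = 0.488420.

0.488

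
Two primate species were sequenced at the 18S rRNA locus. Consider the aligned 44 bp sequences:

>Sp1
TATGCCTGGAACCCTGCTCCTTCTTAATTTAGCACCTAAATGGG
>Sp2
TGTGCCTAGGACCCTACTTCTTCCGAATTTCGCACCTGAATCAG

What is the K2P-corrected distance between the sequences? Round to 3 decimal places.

Of 44 sites, 8 differences are transitions and 3 are transversions, so P = 8/44 ≈ 0.181818 and Q = 3/44 ≈ 0.068182.
Under the Kimura two-parameter model, d = −½ ln(1 − 2P − Q) − ¼ ln(1 − 2Q).
1 − 2P − Q = 0.568182, giving −½ ln(0.568182) = 0.282657.
1 − 2Q = 0.863636, giving −¼ ln(0.863636) = 0.036651.
d = 0.282657 + 0.036651 = 0.319308.

0.319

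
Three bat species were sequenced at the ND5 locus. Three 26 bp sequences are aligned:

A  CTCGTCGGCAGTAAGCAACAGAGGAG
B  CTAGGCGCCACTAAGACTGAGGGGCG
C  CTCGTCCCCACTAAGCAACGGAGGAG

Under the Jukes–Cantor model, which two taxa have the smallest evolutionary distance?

A and C

A–B: 10/26 differ, p = 0.385, d = 0.539.
A–C: 4/26 differ, p = 0.154, d = 0.172.
B–C: 10/26 differ, p = 0.385, d = 0.539.
The smallest distance is between A and C.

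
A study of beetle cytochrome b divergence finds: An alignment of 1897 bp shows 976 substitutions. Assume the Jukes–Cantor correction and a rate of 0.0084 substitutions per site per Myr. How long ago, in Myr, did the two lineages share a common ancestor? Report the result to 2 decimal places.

p = 976/1897 ≈ 0.514497.
d = −(3/4) ln(1 − 4p/3) = −0.75 ln(1 − 0.685996) = −0.75 ln(0.314004)
  = −0.75 × (-1.158350) = 0.868763 substitutions/site.
Under a molecular clock d = 2μt, so t = d/(2μ) = 0.868763 / (2 × 0.0084) = 51.71 Myr.

51.71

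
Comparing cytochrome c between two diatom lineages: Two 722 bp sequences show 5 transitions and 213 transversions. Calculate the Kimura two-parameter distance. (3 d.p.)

0.408

P = 5/722 ≈ 0.006925 and Q = 213/722 ≈ 0.295014.
Under the Kimura two-parameter model, d = −½ ln(1 − 2P − Q) − ¼ ln(1 − 2Q).
1 − 2P − Q = 0.691136, giving −½ ln(0.691136) = 0.184709.
1 − 2Q = 0.409972, giving −¼ ln(0.409972) = 0.222917.
d = 0.184709 + 0.222917 = 0.407626.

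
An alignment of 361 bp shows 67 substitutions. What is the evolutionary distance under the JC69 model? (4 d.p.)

0.2132

p = 67/361 ≈ 0.185596.
d = −(3/4) ln(1 − 4p/3) = −0.75 ln(1 − 0.247461) = −0.75 ln(0.752539)
  = −0.75 × (-0.284302) = 0.213227 substitutions/site.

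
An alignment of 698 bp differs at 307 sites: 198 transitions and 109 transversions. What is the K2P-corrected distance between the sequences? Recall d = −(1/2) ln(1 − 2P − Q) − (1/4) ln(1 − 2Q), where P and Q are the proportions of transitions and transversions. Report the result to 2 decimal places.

0.74

P = 198/698 ≈ 0.283668 and Q = 109/698 ≈ 0.15616.
Under the Kimura two-parameter model, d = −½ ln(1 − 2P − Q) − ¼ ln(1 − 2Q).
1 − 2P − Q = 0.276504, giving −½ ln(0.276504) = 0.642765.
1 − 2Q = 0.68768, giving −¼ ln(0.68768) = 0.093608.
d = 0.642765 + 0.093608 = 0.736373.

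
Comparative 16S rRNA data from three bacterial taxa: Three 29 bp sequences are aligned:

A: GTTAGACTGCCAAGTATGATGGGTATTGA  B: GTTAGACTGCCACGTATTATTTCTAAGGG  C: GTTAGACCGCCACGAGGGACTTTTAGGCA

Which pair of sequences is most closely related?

A–B: 8/29 differ, p = 0.276, d = 0.344.
A–C: 12/29 differ, p = 0.414, d = 0.602.
B–C: 10/29 differ, p = 0.345, d = 0.462.
The smallest distance is between A and B.

A and B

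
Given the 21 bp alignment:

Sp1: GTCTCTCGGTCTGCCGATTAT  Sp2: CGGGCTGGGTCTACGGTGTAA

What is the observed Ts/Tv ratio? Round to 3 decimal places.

0.111

Transitions are A↔G and C↔T; transversions are all other mismatches.
Transitions: 1. Transversions: 9.
R = 1/9 = 0.111111… ≈ 0.111 (to 3 d.p.).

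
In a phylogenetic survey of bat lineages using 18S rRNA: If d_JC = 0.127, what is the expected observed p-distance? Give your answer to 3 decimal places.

p = (3/4)(1 − e^(−4d/3)) = 0.75 × (1 − e^(-0.169333)) = 0.75 × (1 − 0.844228) = 0.116829.

0.117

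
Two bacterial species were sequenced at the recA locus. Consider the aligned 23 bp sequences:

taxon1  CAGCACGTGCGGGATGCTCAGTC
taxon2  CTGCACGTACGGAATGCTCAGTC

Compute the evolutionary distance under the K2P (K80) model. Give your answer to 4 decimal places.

0.1453

Of 23 sites, 2 differences are transitions and 1 are transversions, so P = 2/23 ≈ 0.086957 and Q = 1/23 ≈ 0.043478.
Under the Kimura two-parameter model, d = −½ ln(1 − 2P − Q) − ¼ ln(1 − 2Q).
1 − 2P − Q = 0.782608, giving −½ ln(0.782608) = 0.122562.
1 − 2Q = 0.913044, giving −¼ ln(0.913044) = 0.022743.
d = 0.122562 + 0.022743 = 0.145305.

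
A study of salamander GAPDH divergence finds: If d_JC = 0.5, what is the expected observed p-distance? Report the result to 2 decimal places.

p = (3/4)(1 − e^(−4d/3)) = 0.75 × (1 − e^(-0.666667)) = 0.75 × (1 − 0.513417) = 0.364937.

0.36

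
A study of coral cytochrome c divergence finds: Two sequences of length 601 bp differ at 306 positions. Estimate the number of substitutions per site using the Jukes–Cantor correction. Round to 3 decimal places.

0.852

p = 306/601 ≈ 0.509151.
d = −(3/4) ln(1 − 4p/3) = −0.75 ln(1 − 0.678868) = −0.75 ln(0.321132)
  = −0.75 × (-1.135903) = 0.851927 substitutions/site.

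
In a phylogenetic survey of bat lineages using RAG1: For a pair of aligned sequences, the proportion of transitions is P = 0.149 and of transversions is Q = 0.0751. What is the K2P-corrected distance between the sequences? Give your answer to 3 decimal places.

0.274

Under the Kimura two-parameter model, d = −½ ln(1 − 2P − Q) − ¼ ln(1 − 2Q).
1 − 2P − Q = 0.6269, giving −½ ln(0.6269) = 0.233484.
1 − 2Q = 0.8498, giving −¼ ln(0.8498) = 0.040689.
d = 0.233484 + 0.040689 = 0.274173.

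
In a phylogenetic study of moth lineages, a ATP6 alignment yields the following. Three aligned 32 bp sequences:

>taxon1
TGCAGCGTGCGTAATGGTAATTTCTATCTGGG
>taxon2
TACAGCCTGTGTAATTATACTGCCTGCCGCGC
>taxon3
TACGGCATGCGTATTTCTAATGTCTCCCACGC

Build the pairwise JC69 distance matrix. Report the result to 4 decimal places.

taxon1–taxon2: 13/32 sites differ → p = 0.40625, d = −0.75 ln(1 − 0.541667) = 0.585119 ≈ 0.5851.
taxon1–taxon3: 12/32 sites differ → p = 0.375, d = −0.75 ln(1 − 0.5) = 0.519860 ≈ 0.5199.
taxon2–taxon3: 9/32 sites differ → p = 0.28125, d = −0.75 ln(1 − 0.375) = 0.352503 ≈ 0.3525.

d(taxon1,taxon2) = 0.5851, d(taxon1,taxon3) = 0.5199, d(taxon2,taxon3) = 0.3525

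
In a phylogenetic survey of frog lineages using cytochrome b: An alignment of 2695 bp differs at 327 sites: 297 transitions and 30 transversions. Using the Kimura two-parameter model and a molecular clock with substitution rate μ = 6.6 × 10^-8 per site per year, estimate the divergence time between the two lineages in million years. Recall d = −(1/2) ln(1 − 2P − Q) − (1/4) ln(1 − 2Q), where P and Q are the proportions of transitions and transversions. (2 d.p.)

P = 297/2695 ≈ 0.110204 and Q = 30/2695 ≈ 0.011132.
Under the Kimura two-parameter model, d = −½ ln(1 − 2P − Q) − ¼ ln(1 − 2Q).
1 − 2P − Q = 0.76846, giving −½ ln(0.76846) = 0.131683.
1 − 2Q = 0.977736, giving −¼ ln(0.977736) = 0.005629.
d = 0.131683 + 0.005629 = 0.137312.
Under a molecular clock d = 2μt, so t = d/(2μ) = 0.137312 / (2 × 6.6 × 10^-8) = 1.04 million years.

1.04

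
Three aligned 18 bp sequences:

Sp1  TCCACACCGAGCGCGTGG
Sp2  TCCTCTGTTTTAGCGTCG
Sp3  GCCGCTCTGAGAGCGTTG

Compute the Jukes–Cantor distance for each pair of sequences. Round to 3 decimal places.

Sp1–Sp2: 9/18 sites differ → p = 0.5, d = −0.75 ln(1 − 0.666667) = 0.823960 ≈ 0.824.
Sp1–Sp3: 6/18 sites differ → p ≈ 0.333333, d = −0.75 ln(1 − 0.444444) = 0.440839 ≈ 0.441.
Sp2–Sp3: 7/18 sites differ → p ≈ 0.388889, d = −0.75 ln(1 − 0.518519) = 0.548166 ≈ 0.548.

d(Sp1,Sp2) = 0.824, d(Sp1,Sp3) = 0.441, d(Sp2,Sp3) = 0.548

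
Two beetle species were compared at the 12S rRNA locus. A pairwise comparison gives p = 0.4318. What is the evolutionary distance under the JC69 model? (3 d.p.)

0.643

d = −(3/4) ln(1 − 4p/3) = −0.75 ln(1 − 0.575733) = −0.75 ln(0.424267)
  = −0.75 × (-0.857392) = 0.643044 substitutions/site.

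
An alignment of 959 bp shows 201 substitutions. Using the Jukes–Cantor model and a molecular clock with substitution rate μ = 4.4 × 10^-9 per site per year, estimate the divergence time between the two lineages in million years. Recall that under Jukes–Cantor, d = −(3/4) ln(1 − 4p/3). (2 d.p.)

p = 201/959 ≈ 0.209593.
d = −(3/4) ln(1 − 4p/3) = −0.75 ln(1 − 0.279457) = −0.75 ln(0.720543)
  = −0.75 × (-0.327750) = 0.245813 substitutions/site.
Under a molecular clock d = 2μt, so t = d/(2μ) = 0.245813 / (2 × 4.4 × 10^-9) = 27.93 million years.

27.93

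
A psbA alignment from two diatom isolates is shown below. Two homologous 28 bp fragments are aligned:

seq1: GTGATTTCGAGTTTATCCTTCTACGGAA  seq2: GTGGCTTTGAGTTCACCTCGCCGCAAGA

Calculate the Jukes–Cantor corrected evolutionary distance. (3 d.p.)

The sequences differ at 13 of 28 sites, so p = 13/28 ≈ 0.464286.
d = −(3/4) ln(1 − 4p/3) = −0.75 ln(1 − 0.619048) = −0.75 ln(0.380952)
  = −0.75 × (-0.965082) = 0.723812 substitutions/site.

0.724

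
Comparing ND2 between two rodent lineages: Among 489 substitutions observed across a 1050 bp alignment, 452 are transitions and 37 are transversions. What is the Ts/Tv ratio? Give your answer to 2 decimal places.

R = 452/37 = 12.216216… ≈ 12.22 (to 2 d.p.).

12.22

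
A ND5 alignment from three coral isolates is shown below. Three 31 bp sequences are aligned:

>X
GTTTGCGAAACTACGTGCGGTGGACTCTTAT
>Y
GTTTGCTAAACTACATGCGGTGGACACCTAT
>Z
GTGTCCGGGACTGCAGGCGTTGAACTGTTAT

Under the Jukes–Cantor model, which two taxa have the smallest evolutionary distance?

X–Y: 4/31 differ, p = 0.129, d = 0.142.
X–Z: 10/31 differ, p = 0.323, d = 0.422.
Y–Z: 12/31 differ, p = 0.387, d = 0.544.
The smallest distance is between X and Y.

X and Y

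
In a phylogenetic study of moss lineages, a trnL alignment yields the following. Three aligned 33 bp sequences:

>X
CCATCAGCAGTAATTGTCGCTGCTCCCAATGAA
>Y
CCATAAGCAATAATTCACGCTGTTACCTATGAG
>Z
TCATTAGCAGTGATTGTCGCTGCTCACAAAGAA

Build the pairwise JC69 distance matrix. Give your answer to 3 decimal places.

X–Y: 8/33 sites differ → p ≈ 0.242424, d = −0.75 ln(1 − 0.323232) = 0.292820 ≈ 0.293.
X–Z: 5/33 sites differ → p ≈ 0.151515, d = −0.75 ln(1 − 0.20202) = 0.169254 ≈ 0.169.
Y–Z: 12/33 sites differ → p ≈ 0.363636, d = −0.75 ln(1 − 0.484848) = 0.497470 ≈ 0.497.

d(X,Y) = 0.293, d(X,Z) = 0.169, d(Y,Z) = 0.497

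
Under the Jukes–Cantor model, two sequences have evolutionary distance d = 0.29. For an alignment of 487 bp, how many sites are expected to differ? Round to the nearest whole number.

117

Invert JC69: p = (3/4)(1 − e^(−4d/3)) = 0.75 × (1 − e^(-0.386667)) = 0.75 × (1 − 0.679317) = 0.240512.
Expected differing sites = pL ≈ 0.240512 × 487 = 117.129344 ≈ 117.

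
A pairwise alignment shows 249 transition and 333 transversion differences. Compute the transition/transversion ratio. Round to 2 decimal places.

R = 249/333 = 0.747747… ≈ 0.75 (to 2 d.p.).

0.75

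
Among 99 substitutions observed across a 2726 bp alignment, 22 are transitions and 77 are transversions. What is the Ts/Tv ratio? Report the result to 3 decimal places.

R = 22/77 = 0.285714… ≈ 0.286 (to 3 d.p.).

0.286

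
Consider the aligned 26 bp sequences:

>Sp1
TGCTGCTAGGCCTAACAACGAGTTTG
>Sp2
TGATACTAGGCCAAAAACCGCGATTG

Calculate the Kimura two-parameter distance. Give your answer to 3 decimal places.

0.339

Of 26 sites, 1 differences are transitions and 6 are transversions, so P = 1/26 ≈ 0.038462 and Q = 6/26 ≈ 0.230769.
Under the Kimura two-parameter model, d = −½ ln(1 − 2P − Q) − ¼ ln(1 − 2Q).
1 − 2P − Q = 0.692307, giving −½ ln(0.692307) = 0.183863.
1 − 2Q = 0.538462, giving −¼ ln(0.538462) = 0.154760.
d = 0.183863 + 0.154760 = 0.338623.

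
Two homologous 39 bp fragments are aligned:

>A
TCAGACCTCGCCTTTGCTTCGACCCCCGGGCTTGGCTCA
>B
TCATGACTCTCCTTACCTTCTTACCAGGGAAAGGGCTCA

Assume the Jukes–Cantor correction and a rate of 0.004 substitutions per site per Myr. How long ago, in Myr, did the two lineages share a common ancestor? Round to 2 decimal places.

The sequences differ at 15 of 39 sites, so p = 15/39 ≈ 0.384615.
d = −(3/4) ln(1 − 4p/3) = −0.75 ln(1 − 0.51282) = −0.75 ln(0.48718)
  = −0.75 × (-0.719122) = 0.539342 substitutions/site.
Under a molecular clock d = 2μt, so t = d/(2μ) = 0.539342 / (2 × 0.004) = 67.42 Myr.

67.42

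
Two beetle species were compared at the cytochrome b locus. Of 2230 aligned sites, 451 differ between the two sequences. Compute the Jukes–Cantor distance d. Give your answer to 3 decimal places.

0.236

p = 451/2230 ≈ 0.202242.
d = −(3/4) ln(1 − 4p/3) = −0.75 ln(1 − 0.269656) = −0.75 ln(0.730344)
  = −0.75 × (-0.314240) = 0.235680 substitutions/site.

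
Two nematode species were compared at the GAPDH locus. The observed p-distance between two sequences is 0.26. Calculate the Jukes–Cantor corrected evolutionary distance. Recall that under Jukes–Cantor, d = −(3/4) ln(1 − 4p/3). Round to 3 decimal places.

d = −(3/4) ln(1 − 4p/3) = −0.75 ln(1 − 0.346667) = −0.75 ln(0.653333)
  = −0.75 × (-0.425668) = 0.319251 substitutions/site.

0.319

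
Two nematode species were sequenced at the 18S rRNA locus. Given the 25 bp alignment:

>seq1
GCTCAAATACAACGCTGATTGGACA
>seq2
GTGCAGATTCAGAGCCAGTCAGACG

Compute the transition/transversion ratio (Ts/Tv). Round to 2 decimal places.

3.00

Transitions are A↔G and C↔T; transversions are all other mismatches.
Transitions: 9. Transversions: 3.
R = 9/3 = 3.00.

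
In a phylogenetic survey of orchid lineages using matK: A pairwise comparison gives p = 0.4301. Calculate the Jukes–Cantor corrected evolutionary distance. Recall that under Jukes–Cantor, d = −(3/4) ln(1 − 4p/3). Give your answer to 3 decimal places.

0.639

d = −(3/4) ln(1 − 4p/3) = −0.75 ln(1 − 0.573467) = −0.75 ln(0.426533)
  = −0.75 × (-0.852066) = 0.639050 substitutions/site.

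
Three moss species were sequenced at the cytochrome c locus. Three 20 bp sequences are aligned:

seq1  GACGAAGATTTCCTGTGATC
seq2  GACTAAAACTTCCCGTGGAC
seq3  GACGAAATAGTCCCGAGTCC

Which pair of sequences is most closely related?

seq1 and seq2

seq1–seq2: 6/20 differ, p = 0.300, d = 0.383.
seq1–seq3: 8/20 differ, p = 0.400, d = 0.572.
seq2–seq3: 7/20 differ, p = 0.350, d = 0.471.
The smallest distance is between seq1 and seq2.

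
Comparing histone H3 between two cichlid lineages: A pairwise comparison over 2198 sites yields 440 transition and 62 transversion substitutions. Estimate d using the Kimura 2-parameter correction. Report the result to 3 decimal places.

P = 440/2198 ≈ 0.200182 and Q = 62/2198 ≈ 0.028207.
Under the Kimura two-parameter model, d = −½ ln(1 − 2P − Q) − ¼ ln(1 − 2Q).
1 − 2P − Q = 0.571429, giving −½ ln(0.571429) = 0.279808.
1 − 2Q = 0.943586, giving −¼ ln(0.943586) = 0.014517.
d = 0.279808 + 0.014517 = 0.294325.

0.294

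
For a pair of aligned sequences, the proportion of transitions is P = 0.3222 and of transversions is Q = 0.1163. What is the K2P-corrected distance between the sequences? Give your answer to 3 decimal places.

Under the Kimura two-parameter model, d = −½ ln(1 − 2P − Q) − ¼ ln(1 − 2Q).
1 − 2P − Q = 0.2393, giving −½ ln(0.2393) = 0.715019.
1 − 2Q = 0.7674, giving −¼ ln(0.7674) = 0.066187.
d = 0.715019 + 0.066187 = 0.781206.

0.781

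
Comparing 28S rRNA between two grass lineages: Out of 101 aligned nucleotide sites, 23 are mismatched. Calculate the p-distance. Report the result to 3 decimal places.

0.228

p = 23/101 = 0.227722… ≈ 0.228 (to 3 d.p.).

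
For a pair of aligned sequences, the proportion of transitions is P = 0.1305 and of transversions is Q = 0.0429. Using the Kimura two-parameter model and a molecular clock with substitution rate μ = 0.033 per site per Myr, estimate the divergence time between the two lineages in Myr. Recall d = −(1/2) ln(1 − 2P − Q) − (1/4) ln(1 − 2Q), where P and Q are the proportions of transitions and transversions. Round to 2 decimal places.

3.08

Under the Kimura two-parameter model, d = −½ ln(1 − 2P − Q) − ¼ ln(1 − 2Q).
1 − 2P − Q = 0.6961, giving −½ ln(0.6961) = 0.181131.
1 − 2Q = 0.9142, giving −¼ ln(0.9142) = 0.022426.
d = 0.181131 + 0.022426 = 0.203557.
Under a molecular clock d = 2μt, so t = d/(2μ) = 0.203557 / (2 × 0.033) = 3.08 Myr.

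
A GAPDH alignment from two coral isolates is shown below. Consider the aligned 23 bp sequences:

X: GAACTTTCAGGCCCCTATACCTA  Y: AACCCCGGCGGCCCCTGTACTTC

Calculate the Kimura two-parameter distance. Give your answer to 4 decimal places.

Of 23 sites, 5 differences are transitions and 5 are transversions, so P = 5/23 ≈ 0.217391 and Q = 5/23 ≈ 0.217391.
Under the Kimura two-parameter model, d = −½ ln(1 − 2P − Q) − ¼ ln(1 − 2Q).
1 − 2P − Q = 0.347827, giving −½ ln(0.347827) = 0.528025.
1 − 2Q = 0.565218, giving −¼ ln(0.565218) = 0.142636.
d = 0.528025 + 0.142636 = 0.670661.

0.6707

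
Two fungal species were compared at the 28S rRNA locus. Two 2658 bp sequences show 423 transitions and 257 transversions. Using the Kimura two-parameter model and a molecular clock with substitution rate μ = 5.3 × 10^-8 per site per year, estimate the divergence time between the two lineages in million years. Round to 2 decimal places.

3.04

P = 423/2658 ≈ 0.159142 and Q = 257/2658 ≈ 0.096689.
Under the Kimura two-parameter model, d = −½ ln(1 − 2P − Q) − ¼ ln(1 − 2Q).
1 − 2P − Q = 0.585027, giving −½ ln(0.585027) = 0.268049.
1 − 2Q = 0.806622, giving −¼ ln(0.806622) = 0.053725.
d = 0.268049 + 0.053725 = 0.321774.
Under a molecular clock d = 2μt, so t = d/(2μ) = 0.321774 / (2 × 5.3 × 10^-8) = 3.04 million years.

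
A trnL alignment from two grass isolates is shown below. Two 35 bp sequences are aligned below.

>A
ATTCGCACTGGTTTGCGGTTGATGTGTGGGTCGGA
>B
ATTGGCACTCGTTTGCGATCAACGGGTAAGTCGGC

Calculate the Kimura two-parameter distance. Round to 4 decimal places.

Of 35 sites, 6 differences are transitions and 4 are transversions, so P = 6/35 ≈ 0.171429 and Q = 4/35 ≈ 0.114286.
Under the Kimura two-parameter model, d = −½ ln(1 − 2P − Q) − ¼ ln(1 − 2Q).
1 − 2P − Q = 0.542856, giving −½ ln(0.542856) = 0.305456.
1 − 2Q = 0.771428, giving −¼ ln(0.771428) = 0.064878.
d = 0.305456 + 0.064878 = 0.370334.

0.3703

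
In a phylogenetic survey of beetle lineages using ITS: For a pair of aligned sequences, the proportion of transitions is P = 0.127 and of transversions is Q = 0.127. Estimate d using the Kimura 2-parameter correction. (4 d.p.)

0.3131

Under the Kimura two-parameter model, d = −½ ln(1 − 2P − Q) − ¼ ln(1 − 2Q).
1 − 2P − Q = 0.619, giving −½ ln(0.619) = 0.239825.
1 − 2Q = 0.746, giving −¼ ln(0.746) = 0.073257.
d = 0.239825 + 0.073257 = 0.313082.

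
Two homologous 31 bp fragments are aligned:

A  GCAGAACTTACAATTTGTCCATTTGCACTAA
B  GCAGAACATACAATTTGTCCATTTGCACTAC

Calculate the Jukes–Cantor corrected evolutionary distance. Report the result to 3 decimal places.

0.067

The sequences differ at 2 of 31 sites (8, 31), so p = 2/31 ≈ 0.064516.
d = −(3/4) ln(1 − 4p/3) = −0.75 ln(1 − 0.086021) = −0.75 ln(0.913979)
  = −0.75 × (-0.089948) = 0.067461 substitutions/site.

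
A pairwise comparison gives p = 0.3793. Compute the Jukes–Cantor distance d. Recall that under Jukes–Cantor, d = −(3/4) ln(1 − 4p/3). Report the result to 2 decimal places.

0.53

d = −(3/4) ln(1 − 4p/3) = −0.75 ln(1 − 0.505733) = −0.75 ln(0.494267)
  = −0.75 × (-0.704679) = 0.528509 substitutions/site.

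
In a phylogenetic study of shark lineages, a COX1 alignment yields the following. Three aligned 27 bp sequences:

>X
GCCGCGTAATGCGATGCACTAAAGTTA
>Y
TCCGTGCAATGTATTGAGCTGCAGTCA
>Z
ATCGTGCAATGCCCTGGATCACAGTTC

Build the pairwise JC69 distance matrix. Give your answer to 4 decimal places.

d(X,Y) = 0.5876, d(X,Z) = 0.5876, d(Y,Z) = 0.6735

X–Y: 11/27 sites differ → p ≈ 0.407407, d = −0.75 ln(1 − 0.543209) = 0.587647 ≈ 0.5876.
X–Z: 11/27 sites differ → p ≈ 0.407407, d = −0.75 ln(1 − 0.543209) = 0.587647 ≈ 0.5876.
Y–Z: 12/27 sites differ → p ≈ 0.444444, d = −0.75 ln(1 − 0.592592) = 0.673455 ≈ 0.6735.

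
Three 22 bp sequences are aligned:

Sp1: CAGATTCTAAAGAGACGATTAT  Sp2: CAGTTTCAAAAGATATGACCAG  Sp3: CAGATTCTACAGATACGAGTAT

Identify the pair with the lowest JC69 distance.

Sp1–Sp2: 7/22 differ, p = 0.318, d = 0.414.
Sp1–Sp3: 3/22 differ, p = 0.136, d = 0.151.
Sp2–Sp3: 7/22 differ, p = 0.318, d = 0.414.
The smallest distance is between Sp1 and Sp3.

Sp1 and Sp3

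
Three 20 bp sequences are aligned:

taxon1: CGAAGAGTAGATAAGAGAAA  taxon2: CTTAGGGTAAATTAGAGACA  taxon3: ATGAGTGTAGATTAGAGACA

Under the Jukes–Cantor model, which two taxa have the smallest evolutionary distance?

taxon1–taxon2: 6/20 differ, p = 0.300, d = 0.383.
taxon1–taxon3: 6/20 differ, p = 0.300, d = 0.383.
taxon2–taxon3: 4/20 differ, p = 0.200, d = 0.233.
The smallest distance is between taxon2 and taxon3.

taxon2 and taxon3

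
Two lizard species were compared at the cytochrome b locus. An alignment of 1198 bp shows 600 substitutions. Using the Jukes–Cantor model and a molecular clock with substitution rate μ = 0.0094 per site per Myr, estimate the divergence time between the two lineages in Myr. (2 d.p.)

p = 600/1198 ≈ 0.500835.
d = −(3/4) ln(1 − 4p/3) = −0.75 ln(1 − 0.66778) = −0.75 ln(0.33222)
  = −0.75 × (-1.101958) = 0.826469 substitutions/site.
Under a molecular clock d = 2μt, so t = d/(2μ) = 0.826469 / (2 × 0.0094) = 43.96 Myr.

43.96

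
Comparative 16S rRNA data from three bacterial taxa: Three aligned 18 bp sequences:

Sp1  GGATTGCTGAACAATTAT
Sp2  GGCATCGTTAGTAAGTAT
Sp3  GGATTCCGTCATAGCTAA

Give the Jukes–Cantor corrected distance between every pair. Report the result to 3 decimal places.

d(Sp1,Sp2) = 0.673, d(Sp1,Sp3) = 0.673, d(Sp2,Sp3) = 0.824

Sp1–Sp2: 8/18 sites differ → p ≈ 0.444444, d = −0.75 ln(1 − 0.592592) = 0.673455 ≈ 0.673.
Sp1–Sp3: 8/18 sites differ → p ≈ 0.444444, d = −0.75 ln(1 − 0.592592) = 0.673455 ≈ 0.673.
Sp2–Sp3: 9/18 sites differ → p = 0.5, d = −0.75 ln(1 − 0.666667) = 0.823960 ≈ 0.824.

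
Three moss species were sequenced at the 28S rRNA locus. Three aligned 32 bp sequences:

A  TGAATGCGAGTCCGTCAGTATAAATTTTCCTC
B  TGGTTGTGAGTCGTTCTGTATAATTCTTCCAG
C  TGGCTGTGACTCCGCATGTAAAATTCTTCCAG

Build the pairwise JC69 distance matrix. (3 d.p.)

A–B: 10/32 sites differ → p = 0.3125, d = −0.75 ln(1 − 0.416667) = 0.404248 ≈ 0.404.
A–C: 12/32 sites differ → p = 0.375, d = −0.75 ln(1 − 0.5) = 0.519860 ≈ 0.520.
B–C: 7/32 sites differ → p = 0.21875, d = −0.75 ln(1 − 0.291667) = 0.258631 ≈ 0.259.

d(A,B) = 0.404, d(A,C) = 0.520, d(B,C) = 0.259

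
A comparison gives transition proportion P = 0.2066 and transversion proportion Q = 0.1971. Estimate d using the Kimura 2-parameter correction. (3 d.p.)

Under the Kimura two-parameter model, d = −½ ln(1 − 2P − Q) − ¼ ln(1 − 2Q).
1 − 2P − Q = 0.3897, giving −½ ln(0.3897) = 0.471189.
1 − 2Q = 0.6058, giving −¼ ln(0.6058) = 0.125301.
d = 0.471189 + 0.125301 = 0.596490.

0.596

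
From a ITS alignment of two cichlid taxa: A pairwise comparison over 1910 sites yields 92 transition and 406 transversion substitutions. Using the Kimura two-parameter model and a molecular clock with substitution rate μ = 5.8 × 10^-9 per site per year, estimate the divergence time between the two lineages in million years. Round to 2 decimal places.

P = 92/1910 ≈ 0.048168 and Q = 406/1910 ≈ 0.212565.
Under the Kimura two-parameter model, d = −½ ln(1 − 2P − Q) − ¼ ln(1 − 2Q).
1 − 2P − Q = 0.691099, giving −½ ln(0.691099) = 0.184736.
1 − 2Q = 0.57487, giving −¼ ln(0.57487) = 0.138403.
d = 0.184736 + 0.138403 = 0.323139.
Under a molecular clock d = 2μt, so t = d/(2μ) = 0.323139 / (2 × 5.8 × 10^-9) = 27.86 million years.

27.86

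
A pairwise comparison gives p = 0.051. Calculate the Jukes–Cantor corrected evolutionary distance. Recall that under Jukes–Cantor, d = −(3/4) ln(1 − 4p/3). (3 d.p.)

d = −(3/4) ln(1 − 4p/3) = −0.75 ln(1 − 0.068) = −0.75 ln(0.932)
  = −0.75 × (-0.070422) = 0.052817 substitutions/site.

0.053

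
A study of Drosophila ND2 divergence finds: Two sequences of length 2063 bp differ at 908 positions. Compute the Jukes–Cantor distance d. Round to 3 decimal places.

p = 908/2063 ≈ 0.440136.
d = −(3/4) ln(1 − 4p/3) = −0.75 ln(1 − 0.586848) = −0.75 ln(0.413152)
  = −0.75 × (-0.883940) = 0.662955 substitutions/site.

0.663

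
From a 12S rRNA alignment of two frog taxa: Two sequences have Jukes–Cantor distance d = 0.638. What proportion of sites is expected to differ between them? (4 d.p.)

p = (3/4)(1 − e^(−4d/3)) = 0.75 × (1 − e^(-0.850667)) = 0.75 × (1 − 0.427130) = 0.429653.

0.4297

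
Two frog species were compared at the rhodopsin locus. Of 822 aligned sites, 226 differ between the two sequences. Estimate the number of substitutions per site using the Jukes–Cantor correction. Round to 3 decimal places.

0.342

p = 226/822 ≈ 0.274939.
d = −(3/4) ln(1 − 4p/3) = −0.75 ln(1 − 0.366585) = −0.75 ln(0.633415)
  = −0.75 × (-0.456629) = 0.342472 substitutions/site.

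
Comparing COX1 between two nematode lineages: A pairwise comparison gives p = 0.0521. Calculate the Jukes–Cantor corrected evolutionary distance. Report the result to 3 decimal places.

d = −(3/4) ln(1 − 4p/3) = −0.75 ln(1 − 0.069467) = −0.75 ln(0.930533)
  = −0.75 × (-0.071998) = 0.053999 substitutions/site.

0.054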